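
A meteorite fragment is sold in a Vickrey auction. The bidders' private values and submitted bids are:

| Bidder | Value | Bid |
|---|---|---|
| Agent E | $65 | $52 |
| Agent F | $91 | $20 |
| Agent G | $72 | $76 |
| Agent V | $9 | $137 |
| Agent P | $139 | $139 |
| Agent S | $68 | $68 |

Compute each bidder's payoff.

Sorted high to low: Agent P $139, then Agent V $137, then Agent G $76, then Agent S $68, then Agent E $52, then Agent F $20.
Agent P has the top bid and wins; the price is the second-highest bid, $137.
Agent P's payoff = $139 − $137 = $2. All other bidders lose, so their payoff is 0.

Agent E $0, Agent F $0, Agent G $0, Agent V $0, Agent P $2, Agent S $0.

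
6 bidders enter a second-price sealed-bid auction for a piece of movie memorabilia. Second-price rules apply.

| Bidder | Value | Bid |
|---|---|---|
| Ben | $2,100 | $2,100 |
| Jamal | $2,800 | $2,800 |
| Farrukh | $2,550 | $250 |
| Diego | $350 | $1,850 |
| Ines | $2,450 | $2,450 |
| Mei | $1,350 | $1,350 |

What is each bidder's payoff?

Ben $0, Jamal $350, Farrukh $0, Diego $0, Ines $0, Mei $0.

Bids in descending order: Jamal $2,800; Ines $2,450; Ben $2,100; Diego $1,850; Mei $1,350; Farrukh $250.
Jamal has the top bid and wins; the price is the second-highest bid, $2,450.
Jamal's payoff = $2,800 − $2,450 = $350. All other bidders lose, so their payoff is 0.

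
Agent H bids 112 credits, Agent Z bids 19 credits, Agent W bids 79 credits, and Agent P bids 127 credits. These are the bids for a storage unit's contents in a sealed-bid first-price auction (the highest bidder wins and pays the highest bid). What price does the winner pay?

Sorted high to low: Agent P 127 credits, then Agent H 112 credits, then Agent W 79 credits, then Agent Z 19 credits.
Agent P is the highest bidder, so Agent P wins.
Under the first-price rule, the price is the highest bid: 127 credits.

Price paid: 127 credits.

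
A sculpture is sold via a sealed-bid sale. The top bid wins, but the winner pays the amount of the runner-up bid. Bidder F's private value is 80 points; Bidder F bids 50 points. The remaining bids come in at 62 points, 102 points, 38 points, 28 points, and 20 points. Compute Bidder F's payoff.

Highest competing bid: 102 points.
Bidder F's bid 50 points is not the highest, so Bidder F loses, pays nothing, and earns zero payoff.

0 points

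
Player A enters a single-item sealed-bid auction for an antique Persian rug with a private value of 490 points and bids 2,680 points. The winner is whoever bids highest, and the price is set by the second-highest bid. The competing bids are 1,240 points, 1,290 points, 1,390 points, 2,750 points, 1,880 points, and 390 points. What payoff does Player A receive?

0 points

Highest competing bid: 2,750 points.
Player A's bid 2,680 points is not the highest, so Player A loses, pays nothing, and earns zero payoff.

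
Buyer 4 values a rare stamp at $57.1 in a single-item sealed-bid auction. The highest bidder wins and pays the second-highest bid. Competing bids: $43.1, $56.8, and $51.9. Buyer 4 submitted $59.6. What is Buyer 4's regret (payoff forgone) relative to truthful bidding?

Payoff forgone: $0.0.

The highest competing bid is $56.8.
Bidding truthfully at $57.1: Buyer 4 has the top bid, wins, and pays the second-highest bid $56.8. Payoff = $57.1 − $56.8 = $0.3.
Bidding $59.6: Buyer 4 has the top bid, wins, and pays the second-highest bid $56.8. Payoff = $57.1 − $56.8 = $0.3.
Regret = truthful payoff − actual payoff = $0.3 − $0.3 = $0.0.
The bid only affects whether you win, not the price — here both bids land on the same side of the top rival bid, so the deviation is payoff-neutral.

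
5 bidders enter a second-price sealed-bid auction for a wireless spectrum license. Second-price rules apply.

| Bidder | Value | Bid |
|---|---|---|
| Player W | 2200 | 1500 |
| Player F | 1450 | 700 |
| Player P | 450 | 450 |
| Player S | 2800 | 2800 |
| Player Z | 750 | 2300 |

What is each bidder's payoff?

Ranking the bids: Player S 2800 > Player Z 2300 > Player W 1500 > Player F 700 > Player P 450.
Player S has the top bid and wins; the price is the second-highest bid, 2300.
Player S's payoff = 2800 − 2300 = 500. All other bidders lose, so their payoff is 0.

Payoffs: Player W 0, Player F 0, Player P 0, Player S 500, Player Z 0.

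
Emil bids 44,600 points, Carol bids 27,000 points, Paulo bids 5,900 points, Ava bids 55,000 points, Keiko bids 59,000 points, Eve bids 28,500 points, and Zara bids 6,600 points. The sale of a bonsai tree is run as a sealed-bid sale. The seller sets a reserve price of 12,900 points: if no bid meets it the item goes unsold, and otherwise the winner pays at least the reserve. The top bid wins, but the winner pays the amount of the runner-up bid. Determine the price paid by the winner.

Price paid: 55,000 points.

Bids in descending order: Keiko 59,000 points, then Ava 55,000 points, then Emil 44,600 points, then Eve 28,500 points, then Carol 27,000 points, then Zara 6,600 points, then Paulo 5,900 points.
Keiko has the highest bid, so Keiko wins.
The second-highest bid is 55,000 points, which exceeds the reserve, so that sets the price.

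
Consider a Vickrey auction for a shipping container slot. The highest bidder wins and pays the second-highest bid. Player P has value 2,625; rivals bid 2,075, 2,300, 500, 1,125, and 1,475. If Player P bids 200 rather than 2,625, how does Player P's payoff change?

Change in payoff: -325.

The highest competing bid is 2,300.
Bidding truthfully at 2,625: Player P has the top bid, wins, and pays the second-highest bid 2,300. Payoff = 2,625 − 2,300 = 325.
Bidding 200: the top bid is 2,300 (a rival), so Player P loses. Payoff = 0.
Change = 0 − 325 = -325.
This is the dominant-strategy logic: truthful bidding weakly beats any alternative.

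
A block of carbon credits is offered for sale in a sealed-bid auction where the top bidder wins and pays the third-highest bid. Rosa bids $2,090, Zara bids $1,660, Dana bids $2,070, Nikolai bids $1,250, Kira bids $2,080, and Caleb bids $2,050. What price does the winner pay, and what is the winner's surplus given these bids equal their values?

Bids in descending order: Rosa $2,090; Kira $2,080; Dana $2,070; Caleb $2,050; Zara $1,660; Nikolai $1,250.
Rosa is the highest bidder, so Rosa wins.
Under the third-price rule, the price is the third-highest bid: $2,070.
Surplus = $2,090 − $2,070 = $20.

The winner pays $2,070 for a surplus of $20.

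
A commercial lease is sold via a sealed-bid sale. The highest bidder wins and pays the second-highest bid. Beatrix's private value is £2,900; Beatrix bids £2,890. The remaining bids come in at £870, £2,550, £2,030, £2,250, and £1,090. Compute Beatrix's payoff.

£350

Highest competing bid: £2,550.
Beatrix's bid £2,890 is the highest overall, so Beatrix wins and pays the second-highest bid, £2,550.
Payoff = value − price = £2,900 − £2,550 = £350.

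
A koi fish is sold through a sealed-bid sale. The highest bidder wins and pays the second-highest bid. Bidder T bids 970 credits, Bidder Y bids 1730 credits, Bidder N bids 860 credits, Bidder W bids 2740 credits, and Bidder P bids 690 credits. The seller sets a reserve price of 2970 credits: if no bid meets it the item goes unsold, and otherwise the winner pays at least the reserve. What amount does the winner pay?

Bids in descending order: Bidder W 2740 credits; Bidder Y 1730 credits; Bidder T 970 credits; Bidder N 860 credits; Bidder P 690 credits.
The top bid 2740 credits is below the reserve 2970 credits, so the item goes unsold and nothing is paid.

unsold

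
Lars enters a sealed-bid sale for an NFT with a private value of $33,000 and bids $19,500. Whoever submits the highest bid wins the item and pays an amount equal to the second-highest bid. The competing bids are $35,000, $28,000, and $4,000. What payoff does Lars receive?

$0

Highest competing bid: $35,000.
Lars's bid $19,500 is not the highest, so Lars loses, pays nothing, and earns zero payoff.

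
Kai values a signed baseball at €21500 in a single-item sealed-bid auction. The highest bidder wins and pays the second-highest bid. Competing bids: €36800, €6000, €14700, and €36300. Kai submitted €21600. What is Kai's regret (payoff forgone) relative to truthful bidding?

Regret: €0.

The highest competing bid is €36800.
Bidding truthfully at €21500: the top bid is €36800 (a rival), so Kai loses. Payoff = €0.
Bidding €21600: the top bid is €36800 (a rival), so Kai loses. Payoff = €0.
Regret = truthful payoff − actual payoff = €0 − €0 = €0.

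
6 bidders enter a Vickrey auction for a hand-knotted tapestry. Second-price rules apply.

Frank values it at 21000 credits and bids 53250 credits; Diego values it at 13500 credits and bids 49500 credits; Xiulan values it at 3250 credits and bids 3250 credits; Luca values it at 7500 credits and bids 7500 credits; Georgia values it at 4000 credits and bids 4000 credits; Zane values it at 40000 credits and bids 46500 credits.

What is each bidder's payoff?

Ranking the bids: Frank 53250 credits; Diego 49500 credits; Zane 46500 credits; Luca 7500 credits; Georgia 4000 credits; Xiulan 3250 credits.
Frank has the top bid and wins; the price is the second-highest bid, 49500 credits.
Frank's payoff = 21000 credits − 49500 credits = -28500 credits. All other bidders lose, so their payoff is 0.

Payoffs: Frank -28500 credits, Diego 0 credits, Xiulan 0 credits, Luca 0 credits, Georgia 0 credits, Zane 0 credits.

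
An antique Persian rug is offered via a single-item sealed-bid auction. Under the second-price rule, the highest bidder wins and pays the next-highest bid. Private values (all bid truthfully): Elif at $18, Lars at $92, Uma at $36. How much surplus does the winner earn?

Surplus = $56.

Bids in descending order: Lars $92 > Uma $36 > Elif $18.
Lars wins with the top bid and pays the second-highest, $36.
Surplus = $92 − $36 = $56.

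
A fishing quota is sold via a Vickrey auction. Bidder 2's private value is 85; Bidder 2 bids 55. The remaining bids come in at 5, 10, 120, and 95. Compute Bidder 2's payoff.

Highest competing bid: 120.
Bidder 2's bid 55 is not the highest, so Bidder 2 loses, pays nothing, and earns zero payoff.

Payoff = 0.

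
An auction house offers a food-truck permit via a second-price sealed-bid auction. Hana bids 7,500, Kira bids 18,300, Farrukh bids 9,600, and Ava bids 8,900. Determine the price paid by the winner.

Ranking the bids: Kira 18,300, then Farrukh 9,600, then Ava 8,900, then Hana 7,500.
Kira has the highest bid, so Kira wins.
The second-highest bid is 9,600, so that is what Kira pays.

The winner pays 9,600.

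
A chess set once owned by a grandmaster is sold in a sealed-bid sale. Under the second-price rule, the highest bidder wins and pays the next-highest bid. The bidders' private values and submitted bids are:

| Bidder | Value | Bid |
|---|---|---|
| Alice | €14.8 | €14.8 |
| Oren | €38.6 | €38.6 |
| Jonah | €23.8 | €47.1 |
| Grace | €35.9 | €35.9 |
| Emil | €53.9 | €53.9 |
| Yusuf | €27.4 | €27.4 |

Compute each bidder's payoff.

Sorted high to low: Emil €53.9 > Jonah €47.1 > Oren €38.6 > Grace €35.9 > Yusuf €27.4 > Alice €14.8.
Emil has the top bid and wins; the price is the second-highest bid, €47.1.
Emil's payoff = €53.9 − €47.1 = €6.8. All other bidders lose, so their payoff is 0.

Payoffs: Alice €0.0, Oren €0.0, Jonah €0.0, Grace €0.0, Emil €6.8, Yusuf €0.0.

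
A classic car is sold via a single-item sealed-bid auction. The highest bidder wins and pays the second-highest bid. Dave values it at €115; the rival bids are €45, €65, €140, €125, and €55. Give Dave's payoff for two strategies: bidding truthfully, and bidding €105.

The highest competing bid is €140.
Bidding truthfully at €115: the top bid is €140 (a rival), so Dave loses. Payoff = €0.
Bidding €105: the top bid is €140 (a rival), so Dave loses. Payoff = €0.

(a) €0  (b) €0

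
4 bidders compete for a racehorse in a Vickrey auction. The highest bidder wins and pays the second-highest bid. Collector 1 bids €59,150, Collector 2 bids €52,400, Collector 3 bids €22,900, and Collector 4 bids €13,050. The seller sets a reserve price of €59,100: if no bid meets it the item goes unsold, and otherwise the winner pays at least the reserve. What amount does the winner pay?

€59,100

Bids in descending order: Collector 1 €59,150, then Collector 2 €52,400, then Collector 3 €22,900, then Collector 4 €13,050.
Collector 1 has the highest bid, so Collector 1 wins.
The second-highest bid is €52,400, but the reserve €59,100 is higher, so the price is the reserve.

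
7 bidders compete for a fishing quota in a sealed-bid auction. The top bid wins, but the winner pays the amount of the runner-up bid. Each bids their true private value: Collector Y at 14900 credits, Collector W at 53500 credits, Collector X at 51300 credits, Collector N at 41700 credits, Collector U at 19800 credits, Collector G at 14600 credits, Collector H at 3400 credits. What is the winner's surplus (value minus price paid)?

Winner's surplus: 2200 credits.

Sorted high to low: Collector W 53500 credits > Collector X 51300 credits > Collector N 41700 credits > Collector U 19800 credits > Collector Y 14900 credits > Collector G 14600 credits > Collector H 3400 credits.
Collector W wins with the top bid and pays the second-highest, 51300 credits.
Surplus = 53500 credits − 51300 credits = 2200 credits.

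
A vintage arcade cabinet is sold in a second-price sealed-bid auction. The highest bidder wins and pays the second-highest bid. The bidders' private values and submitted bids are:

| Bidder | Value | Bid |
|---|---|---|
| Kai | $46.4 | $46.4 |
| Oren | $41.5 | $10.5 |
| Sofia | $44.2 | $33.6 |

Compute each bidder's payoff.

Bids in descending order: Kai $46.4; Sofia $33.6; Oren $10.5.
Kai has the top bid and wins; the price is the second-highest bid, $33.6.
Kai's payoff = $46.4 − $33.6 = $12.8. All other bidders lose, so their payoff is 0.

Kai $12.8, Oren $0.0, Sofia $0.0.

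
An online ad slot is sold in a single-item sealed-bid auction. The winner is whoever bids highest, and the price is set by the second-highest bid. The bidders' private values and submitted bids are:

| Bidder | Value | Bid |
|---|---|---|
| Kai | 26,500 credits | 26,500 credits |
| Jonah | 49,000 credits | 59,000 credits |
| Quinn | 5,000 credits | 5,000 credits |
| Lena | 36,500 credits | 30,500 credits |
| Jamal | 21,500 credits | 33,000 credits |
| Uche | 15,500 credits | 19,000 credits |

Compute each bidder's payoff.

Ordered from highest: Jonah 59,000 credits, then Jamal 33,000 credits, then Lena 30,500 credits, then Kai 26,500 credits, then Uche 19,000 credits, then Quinn 5,000 credits.
Jonah has the top bid and wins; the price is the second-highest bid, 33,000 credits.
Jonah's payoff = 49,000 credits − 33,000 credits = 16,000 credits. All other bidders lose, so their payoff is 0.

Kai 0 credits, Jonah 16,000 credits, Quinn 0 credits, Lena 0 credits, Jamal 0 credits, Uche 0 credits.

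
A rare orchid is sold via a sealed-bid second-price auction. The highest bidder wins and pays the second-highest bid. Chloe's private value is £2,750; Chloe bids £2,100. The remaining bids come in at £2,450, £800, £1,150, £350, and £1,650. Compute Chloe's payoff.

Highest competing bid: £2,450.
Chloe's bid £2,100 is not the highest, so Chloe loses, pays nothing, and earns zero payoff.

Chloe's payoff: £0.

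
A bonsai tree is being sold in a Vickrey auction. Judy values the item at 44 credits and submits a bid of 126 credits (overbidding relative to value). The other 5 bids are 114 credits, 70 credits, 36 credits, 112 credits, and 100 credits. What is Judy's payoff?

Payoff = -70 credits.

Highest competing bid: 114 credits.
Judy's bid 126 credits is the highest overall, so Judy wins and pays the second-highest bid, 114 credits.
Payoff = value − price = 44 credits − 114 credits = -70 credits.
Overbidding won the item at a price above value — truthful bidding would have avoided this loss.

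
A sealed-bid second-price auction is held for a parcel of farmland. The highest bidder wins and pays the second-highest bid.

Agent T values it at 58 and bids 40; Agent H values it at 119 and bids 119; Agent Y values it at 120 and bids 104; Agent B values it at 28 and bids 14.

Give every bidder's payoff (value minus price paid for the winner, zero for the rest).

Agent T 0, Agent H 15, Agent Y 0, Agent B 0.

Sorted high to low: Agent H 119; Agent Y 104; Agent T 40; Agent B 14.
Agent H has the top bid and wins; the price is the second-highest bid, 104.
Agent H's payoff = 119 − 104 = 15. All other bidders lose, so their payoff is 0.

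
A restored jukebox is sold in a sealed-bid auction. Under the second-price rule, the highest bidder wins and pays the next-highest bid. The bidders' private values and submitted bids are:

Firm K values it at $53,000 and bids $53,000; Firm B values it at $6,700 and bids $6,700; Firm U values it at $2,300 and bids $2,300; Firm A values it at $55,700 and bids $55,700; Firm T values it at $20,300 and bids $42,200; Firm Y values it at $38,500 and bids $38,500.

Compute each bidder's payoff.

Ranking the bids: Firm A $55,700; Firm K $53,000; Firm T $42,200; Firm Y $38,500; Firm B $6,700; Firm U $2,300.
Firm A has the top bid and wins; the price is the second-highest bid, $53,000.
Firm A's payoff = $55,700 − $53,000 = $2,700. All other bidders lose, so their payoff is 0.

Payoffs: Firm K $0, Firm B $0, Firm U $0, Firm A $2,700, Firm T $0, Firm Y $0.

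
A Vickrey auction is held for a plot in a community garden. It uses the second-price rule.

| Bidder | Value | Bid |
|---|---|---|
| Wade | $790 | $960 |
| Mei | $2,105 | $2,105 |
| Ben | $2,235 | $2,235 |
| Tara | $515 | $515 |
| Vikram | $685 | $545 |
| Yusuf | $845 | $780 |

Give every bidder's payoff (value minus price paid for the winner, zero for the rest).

Wade $0, Mei $0, Ben $130, Tara $0, Vikram $0, Yusuf $0.

Ordered from highest: Ben $2,235 > Mei $2,105 > Wade $960 > Yusuf $780 > Vikram $545 > Tara $515.
Ben has the top bid and wins; the price is the second-highest bid, $2,105.
Ben's payoff = $2,235 − $2,105 = $130. All other bidders lose, so their payoff is 0.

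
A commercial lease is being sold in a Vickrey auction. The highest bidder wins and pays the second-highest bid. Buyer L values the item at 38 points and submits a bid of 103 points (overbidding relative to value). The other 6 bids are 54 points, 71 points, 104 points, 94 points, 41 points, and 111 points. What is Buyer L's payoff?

Buyer L's payoff: 0 points.

Highest competing bid: 111 points.
Buyer L's bid 103 points is not the highest, so Buyer L loses, pays nothing, and earns zero payoff.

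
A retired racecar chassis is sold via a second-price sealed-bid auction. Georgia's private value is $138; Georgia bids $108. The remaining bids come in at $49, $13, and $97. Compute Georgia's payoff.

$41

Highest competing bid: $97.
Georgia's bid $108 is the highest overall, so Georgia wins and pays the second-highest bid, $97.
Payoff = value − price = $138 − $97 = $41.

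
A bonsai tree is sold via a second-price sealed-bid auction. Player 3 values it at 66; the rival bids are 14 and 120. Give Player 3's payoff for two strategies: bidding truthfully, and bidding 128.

The highest competing bid is 120.
Bidding truthfully at 66: the top bid is 120 (a rival), so Player 3 loses. Payoff = 0.
Bidding 128: Player 3 has the top bid, wins, and pays the second-highest bid 120. Payoff = 66 − 120 = -54.

Truthful: 0; alternative: -54.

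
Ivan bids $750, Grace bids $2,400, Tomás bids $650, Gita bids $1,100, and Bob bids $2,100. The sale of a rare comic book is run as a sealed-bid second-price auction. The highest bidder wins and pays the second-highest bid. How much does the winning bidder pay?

Ordered from highest: Grace $2,400; Bob $2,100; Gita $1,100; Ivan $750; Tomás $650.
Grace has the highest bid, so Grace wins.
The second-highest bid is $2,100, so that is what Grace pays.

$2,100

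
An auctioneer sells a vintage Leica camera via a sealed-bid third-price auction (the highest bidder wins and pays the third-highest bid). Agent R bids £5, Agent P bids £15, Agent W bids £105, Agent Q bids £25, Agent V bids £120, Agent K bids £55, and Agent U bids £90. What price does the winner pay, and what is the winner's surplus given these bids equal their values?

Price £90; surplus £30.

Ranking the bids: Agent V £120; Agent W £105; Agent U £90; Agent K £55; Agent Q £25; Agent P £15; Agent R £5.
Agent V is the highest bidder, so Agent V wins.
Under the third-price rule, the price is the third-highest bid: £90.
Surplus = £120 − £90 = £30.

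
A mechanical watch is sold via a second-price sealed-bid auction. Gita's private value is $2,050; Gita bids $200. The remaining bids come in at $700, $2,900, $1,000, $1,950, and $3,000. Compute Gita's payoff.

Gita's payoff: $0.

Highest competing bid: $3,000.
Gita's bid $200 is not the highest, so Gita loses, pays nothing, and earns zero payoff.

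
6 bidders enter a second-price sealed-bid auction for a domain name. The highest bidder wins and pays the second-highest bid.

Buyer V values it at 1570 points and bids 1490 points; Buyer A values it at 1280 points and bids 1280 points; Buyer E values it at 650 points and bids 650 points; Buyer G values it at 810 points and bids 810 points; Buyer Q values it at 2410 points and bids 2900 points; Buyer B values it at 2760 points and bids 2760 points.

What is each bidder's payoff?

Buyer V 0 points, Buyer A 0 points, Buyer E 0 points, Buyer G 0 points, Buyer Q -350 points, Buyer B 0 points.

Bids in descending order: Buyer Q 2900 points; Buyer B 2760 points; Buyer V 1490 points; Buyer A 1280 points; Buyer G 810 points; Buyer E 650 points.
Buyer Q has the top bid and wins; the price is the second-highest bid, 2760 points.
Buyer Q's payoff = 2410 points − 2760 points = -350 points. All other bidders lose, so their payoff is 0.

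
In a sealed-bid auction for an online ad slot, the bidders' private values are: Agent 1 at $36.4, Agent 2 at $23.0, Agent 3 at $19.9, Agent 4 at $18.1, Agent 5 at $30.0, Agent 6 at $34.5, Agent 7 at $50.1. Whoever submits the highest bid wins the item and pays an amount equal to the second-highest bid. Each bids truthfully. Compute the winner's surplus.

Surplus = $13.7.

Sorted high to low: Agent 7 $50.1 > Agent 1 $36.4 > Agent 6 $34.5 > Agent 5 $30.0 > Agent 2 $23.0 > Agent 3 $19.9 > Agent 4 $18.1.
Agent 7 wins with the top bid and pays the second-highest, $36.4.
Surplus = $50.1 − $36.4 = $13.7.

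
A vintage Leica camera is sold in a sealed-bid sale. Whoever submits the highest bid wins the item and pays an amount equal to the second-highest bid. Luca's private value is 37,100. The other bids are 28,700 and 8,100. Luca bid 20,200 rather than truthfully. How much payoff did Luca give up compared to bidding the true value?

The highest competing bid is 28,700.
Bidding truthfully at 37,100: Luca has the top bid, wins, and pays the second-highest bid 28,700. Payoff = 37,100 − 28,700 = 8,400.
Bidding 20,200: the top bid is 28,700 (a rival), so Luca loses. Payoff = 0.
Regret = truthful payoff − actual payoff = 8,400 − 0 = 8,400.
Deviating from a truthful bid can only lose payoff in a second-price auction — never gain.

Payoff forgone: 8,400.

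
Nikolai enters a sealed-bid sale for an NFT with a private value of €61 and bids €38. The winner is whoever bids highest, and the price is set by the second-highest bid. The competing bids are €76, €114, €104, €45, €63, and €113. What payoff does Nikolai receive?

Highest competing bid: €114.
Nikolai's bid €38 is not the highest, so Nikolai loses, pays nothing, and earns zero payoff.

€0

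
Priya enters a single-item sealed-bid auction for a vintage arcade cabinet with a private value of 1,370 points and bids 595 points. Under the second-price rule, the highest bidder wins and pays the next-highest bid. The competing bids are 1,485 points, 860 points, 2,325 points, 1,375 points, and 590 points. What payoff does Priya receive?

Highest competing bid: 2,325 points.
Priya's bid 595 points is not the highest, so Priya loses, pays nothing, and earns zero payoff.

Priya's payoff: 0 points.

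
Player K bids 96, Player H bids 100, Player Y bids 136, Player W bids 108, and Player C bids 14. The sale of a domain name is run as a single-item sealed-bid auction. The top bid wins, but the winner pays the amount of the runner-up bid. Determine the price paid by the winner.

Ranking the bids: Player Y 136 > Player W 108 > Player H 100 > Player K 96 > Player C 14.
Player Y has the highest bid, so Player Y wins.
The second-highest bid is 108, so that is what Player Y pays.

108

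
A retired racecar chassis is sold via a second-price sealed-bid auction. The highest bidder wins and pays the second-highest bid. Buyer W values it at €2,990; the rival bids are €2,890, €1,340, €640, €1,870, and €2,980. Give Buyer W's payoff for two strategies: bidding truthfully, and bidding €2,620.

Truthful: €10; alternative: €0.

The highest competing bid is €2,980.
Bidding truthfully at €2,990: Buyer W has the top bid, wins, and pays the second-highest bid €2,980. Payoff = €2,990 − €2,980 = €10.
Bidding €2,620: the top bid is €2,980 (a rival), so Buyer W loses. Payoff = €0.
Deviating from a truthful bid can only lose payoff in a second-price auction — never gain.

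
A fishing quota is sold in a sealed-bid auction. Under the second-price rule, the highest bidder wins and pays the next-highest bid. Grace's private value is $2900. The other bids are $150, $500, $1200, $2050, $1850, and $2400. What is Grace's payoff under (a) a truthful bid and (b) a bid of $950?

Truthful: $500; alternative: $0.

The highest competing bid is $2400.
Bidding truthfully at $2900: Grace has the top bid, wins, and pays the second-highest bid $2400. Payoff = $2900 − $2400 = $500.
Bidding $950: the top bid is $2400 (a rival), so Grace loses. Payoff = $0.
Deviating from a truthful bid can only lose payoff in a second-price auction — never gain.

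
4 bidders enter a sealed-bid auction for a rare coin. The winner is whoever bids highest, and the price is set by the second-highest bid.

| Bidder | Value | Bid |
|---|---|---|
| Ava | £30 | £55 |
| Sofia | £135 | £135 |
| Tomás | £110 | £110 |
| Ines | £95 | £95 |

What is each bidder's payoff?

Sorted high to low: Sofia £135; Tomás £110; Ines £95; Ava £55.
Sofia has the top bid and wins; the price is the second-highest bid, £110.
Sofia's payoff = £135 − £110 = £25. All other bidders lose, so their payoff is 0.

Ava £0, Sofia £25, Tomás £0, Ines £0.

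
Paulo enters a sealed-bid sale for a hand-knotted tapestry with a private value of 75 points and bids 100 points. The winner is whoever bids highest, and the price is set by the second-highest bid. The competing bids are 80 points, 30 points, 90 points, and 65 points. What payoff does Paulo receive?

-15 points

Highest competing bid: 90 points.
Paulo's bid 100 points is the highest overall, so Paulo wins and pays the second-highest bid, 90 points.
Payoff = value − price = 75 points − 90 points = -15 points.
Overbidding won the item at a price above value — truthful bidding would have avoided this loss.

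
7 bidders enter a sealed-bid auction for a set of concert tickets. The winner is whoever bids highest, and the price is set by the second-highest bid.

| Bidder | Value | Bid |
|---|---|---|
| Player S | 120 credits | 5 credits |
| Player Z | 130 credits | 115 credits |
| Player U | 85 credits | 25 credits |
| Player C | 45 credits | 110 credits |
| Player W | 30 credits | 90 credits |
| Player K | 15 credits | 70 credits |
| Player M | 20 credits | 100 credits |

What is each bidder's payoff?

Ordered from highest: Player Z 115 credits > Player C 110 credits > Player M 100 credits > Player W 90 credits > Player K 70 credits > Player U 25 credits > Player S 5 credits.
Player Z has the top bid and wins; the price is the second-highest bid, 110 credits.
Player Z's payoff = 130 credits − 110 credits = 20 credits. All other bidders lose, so their payoff is 0.

Payoffs: Player S 0 credits, Player Z 20 credits, Player U 0 credits, Player C 0 credits, Player W 0 credits, Player K 0 credits, Player M 0 credits.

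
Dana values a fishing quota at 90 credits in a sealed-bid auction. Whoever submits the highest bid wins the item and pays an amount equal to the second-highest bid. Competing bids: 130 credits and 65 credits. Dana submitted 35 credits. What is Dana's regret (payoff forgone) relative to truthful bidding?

The highest competing bid is 130 credits.
Bidding truthfully at 90 credits: the top bid is 130 credits (a rival), so Dana loses. Payoff = 0 credits.
Bidding 35 credits: the top bid is 130 credits (a rival), so Dana loses. Payoff = 0 credits.
Regret = truthful payoff − actual payoff = 0 credits − 0 credits = 0 credits.
The bid only affects whether you win, not the price — here both bids land on the same side of the top rival bid, so the deviation is payoff-neutral.

0 credits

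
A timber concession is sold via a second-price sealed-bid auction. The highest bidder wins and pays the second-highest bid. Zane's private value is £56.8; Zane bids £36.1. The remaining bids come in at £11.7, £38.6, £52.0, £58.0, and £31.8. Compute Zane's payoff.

£0.0

Highest competing bid: £58.0.
Zane's bid £36.1 is not the highest, so Zane loses, pays nothing, and earns zero payoff.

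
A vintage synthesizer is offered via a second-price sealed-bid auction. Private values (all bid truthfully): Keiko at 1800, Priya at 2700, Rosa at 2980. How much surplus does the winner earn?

280

Bids in descending order: Rosa 2980; Priya 2700; Keiko 1800.
Rosa wins with the top bid and pays the second-highest, 2700.
Surplus = 2980 − 2700 = 280.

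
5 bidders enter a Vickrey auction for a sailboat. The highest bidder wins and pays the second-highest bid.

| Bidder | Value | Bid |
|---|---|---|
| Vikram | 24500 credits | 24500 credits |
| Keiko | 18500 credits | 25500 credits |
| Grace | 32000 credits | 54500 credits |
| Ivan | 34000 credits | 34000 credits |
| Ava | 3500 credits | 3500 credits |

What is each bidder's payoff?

Payoffs: Vikram 0 credits, Keiko 0 credits, Grace -2000 credits, Ivan 0 credits, Ava 0 credits.

Ordered from highest: Grace 54500 credits, then Ivan 34000 credits, then Keiko 25500 credits, then Vikram 24500 credits, then Ava 3500 credits.
Grace has the top bid and wins; the price is the second-highest bid, 34000 credits.
Grace's payoff = 32000 credits − 34000 credits = -2000 credits. All other bidders lose, so their payoff is 0.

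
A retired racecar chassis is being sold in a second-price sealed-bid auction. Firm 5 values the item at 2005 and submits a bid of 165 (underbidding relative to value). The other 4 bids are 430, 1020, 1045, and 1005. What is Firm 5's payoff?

Highest competing bid: 1045.
Firm 5's bid 165 is not the highest, so Firm 5 loses, pays nothing, and earns zero payoff.

The bidder's payoff: 0.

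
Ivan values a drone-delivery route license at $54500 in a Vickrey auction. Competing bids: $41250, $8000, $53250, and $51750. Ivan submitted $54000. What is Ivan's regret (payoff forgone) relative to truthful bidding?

The highest competing bid is $53250.
Bidding truthfully at $54500: Ivan has the top bid, wins, and pays the second-highest bid $53250. Payoff = $54500 − $53250 = $1250.
Bidding $54000: Ivan has the top bid, wins, and pays the second-highest bid $53250. Payoff = $54500 − $53250 = $1250.
Regret = truthful payoff − actual payoff = $1250 − $1250 = $0.
The bid only affects whether you win, not the price — here both bids land on the same side of the top rival bid, so the deviation is payoff-neutral.

$0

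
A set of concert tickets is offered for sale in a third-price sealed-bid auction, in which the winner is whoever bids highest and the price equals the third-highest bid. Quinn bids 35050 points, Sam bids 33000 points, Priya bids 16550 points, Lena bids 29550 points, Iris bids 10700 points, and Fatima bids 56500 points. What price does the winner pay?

33000 points

Ranking the bids: Fatima 56500 points, then Quinn 35050 points, then Sam 33000 points, then Lena 29550 points, then Priya 16550 points, then Iris 10700 points.
Fatima is the highest bidder, so Fatima wins.
Under the third-price rule, the price is the third-highest bid: 33000 points.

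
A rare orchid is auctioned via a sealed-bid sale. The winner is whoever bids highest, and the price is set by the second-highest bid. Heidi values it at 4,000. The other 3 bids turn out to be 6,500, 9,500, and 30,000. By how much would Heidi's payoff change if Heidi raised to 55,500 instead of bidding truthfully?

Payoff change: -26,000.

The highest competing bid is 30,000.
Bidding truthfully at 4,000: the top bid is 30,000 (a rival), so Heidi loses. Payoff = 0.
Bidding 55,500: Heidi has the top bid, wins, and pays the second-highest bid 30,000. Payoff = 4,000 − 30,000 = -26,000.
Change = -26,000 − 0 = -26,000.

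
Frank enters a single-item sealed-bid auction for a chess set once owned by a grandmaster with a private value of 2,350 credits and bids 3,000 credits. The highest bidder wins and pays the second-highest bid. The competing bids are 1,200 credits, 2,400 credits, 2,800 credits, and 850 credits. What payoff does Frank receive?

Frank's payoff: -450 credits.

Highest competing bid: 2,800 credits.
Frank's bid 3,000 credits is the highest overall, so Frank wins and pays the second-highest bid, 2,800 credits.
Payoff = value − price = 2,350 credits − 2,800 credits = -450 credits.
Overbidding won the item at a price above value — truthful bidding would have avoided this loss.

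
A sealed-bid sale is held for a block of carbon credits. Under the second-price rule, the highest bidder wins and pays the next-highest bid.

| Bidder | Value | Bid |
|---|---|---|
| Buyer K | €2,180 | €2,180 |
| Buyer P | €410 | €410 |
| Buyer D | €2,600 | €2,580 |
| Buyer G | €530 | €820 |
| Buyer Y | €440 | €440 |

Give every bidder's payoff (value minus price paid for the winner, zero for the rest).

Ordered from highest: Buyer D €2,580 > Buyer K €2,180 > Buyer G €820 > Buyer Y €440 > Buyer P €410.
Buyer D has the top bid and wins; the price is the second-highest bid, €2,180.
Buyer D's payoff = €2,600 − €2,180 = €420. All other bidders lose, so their payoff is 0.

Buyer K €0, Buyer P €0, Buyer D €420, Buyer G €0, Buyer Y €0.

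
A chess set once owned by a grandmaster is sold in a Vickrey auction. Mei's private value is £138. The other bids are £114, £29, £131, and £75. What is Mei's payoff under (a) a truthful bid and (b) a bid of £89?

The highest competing bid is £131.
Bidding truthfully at £138: Mei has the top bid, wins, and pays the second-highest bid £131. Payoff = £138 − £131 = £7.
Bidding £89: the top bid is £131 (a rival), so Mei loses. Payoff = £0.
This is the dominant-strategy logic: truthful bidding weakly beats any alternative.

(a) £7  (b) £0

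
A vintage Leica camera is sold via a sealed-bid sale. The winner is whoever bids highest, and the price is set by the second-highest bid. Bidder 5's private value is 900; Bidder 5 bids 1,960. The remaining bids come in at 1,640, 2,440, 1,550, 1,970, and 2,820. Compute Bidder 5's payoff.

0

Highest competing bid: 2,820.
Bidder 5's bid 1,960 is not the highest, so Bidder 5 loses, pays nothing, and earns zero payoff.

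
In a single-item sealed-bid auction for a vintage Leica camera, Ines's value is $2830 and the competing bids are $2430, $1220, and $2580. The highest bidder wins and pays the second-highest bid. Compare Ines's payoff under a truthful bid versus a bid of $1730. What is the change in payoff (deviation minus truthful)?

Payoff change: -$250.

The highest competing bid is $2580.
Bidding truthfully at $2830: Ines has the top bid, wins, and pays the second-highest bid $2580. Payoff = $2830 − $2580 = $250.
Bidding $1730: the top bid is $2580 (a rival), so Ines loses. Payoff = $0.
Change = $0 − $250 = -$250.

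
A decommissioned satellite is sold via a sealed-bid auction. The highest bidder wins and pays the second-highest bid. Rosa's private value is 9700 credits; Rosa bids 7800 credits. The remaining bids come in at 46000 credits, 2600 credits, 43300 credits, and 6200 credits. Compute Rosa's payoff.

Rosa's payoff: 0 credits.

Highest competing bid: 46000 credits.
Rosa's bid 7800 credits is not the highest, so Rosa loses, pays nothing, and earns zero payoff.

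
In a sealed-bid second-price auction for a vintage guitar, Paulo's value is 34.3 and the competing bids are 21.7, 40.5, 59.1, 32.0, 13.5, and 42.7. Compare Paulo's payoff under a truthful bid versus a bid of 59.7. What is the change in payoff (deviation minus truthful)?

-24.8

The highest competing bid is 59.1.
Bidding truthfully at 34.3: the top bid is 59.1 (a rival), so Paulo loses. Payoff = 0.0.
Bidding 59.7: Paulo has the top bid, wins, and pays the second-highest bid 59.1. Payoff = 34.3 − 59.1 = -24.8.
Change = -24.8 − 0.0 = -24.8.
Deviating from a truthful bid can only lose payoff in a second-price auction — never gain.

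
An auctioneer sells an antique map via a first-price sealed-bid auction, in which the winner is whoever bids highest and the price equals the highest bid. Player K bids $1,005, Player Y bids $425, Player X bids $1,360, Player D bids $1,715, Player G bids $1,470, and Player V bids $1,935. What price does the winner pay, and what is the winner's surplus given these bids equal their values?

The winner pays $1,935 for a surplus of $0.

Ordered from highest: Player V $1,935 > Player D $1,715 > Player G $1,470 > Player X $1,360 > Player K $1,005 > Player Y $425.
Player V is the highest bidder, so Player V wins.
Under the first-price rule, the price is the highest bid: $1,935.
Surplus = $1,935 − $1,935 = $0.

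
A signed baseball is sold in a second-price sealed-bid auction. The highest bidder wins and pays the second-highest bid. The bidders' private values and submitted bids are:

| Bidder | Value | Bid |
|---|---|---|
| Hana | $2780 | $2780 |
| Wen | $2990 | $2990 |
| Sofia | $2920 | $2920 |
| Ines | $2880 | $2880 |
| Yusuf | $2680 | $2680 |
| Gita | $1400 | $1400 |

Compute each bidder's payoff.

Sorted high to low: Wen $2990; Sofia $2920; Ines $2880; Hana $2780; Yusuf $2680; Gita $1400.
Wen has the top bid and wins; the price is the second-highest bid, $2920.
Wen's payoff = $2990 − $2920 = $70. All other bidders lose, so their payoff is 0.

Hana $0, Wen $70, Sofia $0, Ines $0, Yusuf $0, Gita $0.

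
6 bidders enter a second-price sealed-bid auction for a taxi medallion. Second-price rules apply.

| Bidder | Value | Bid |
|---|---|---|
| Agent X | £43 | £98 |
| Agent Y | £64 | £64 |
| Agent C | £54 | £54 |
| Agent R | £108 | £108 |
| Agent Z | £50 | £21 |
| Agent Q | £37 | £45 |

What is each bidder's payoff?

Ranking the bids: Agent R £108, then Agent X £98, then Agent Y £64, then Agent C £54, then Agent Q £45, then Agent Z £21.
Agent R has the top bid and wins; the price is the second-highest bid, £98.
Agent R's payoff = £108 − £98 = £10. All other bidders lose, so their payoff is 0.

Agent X £0, Agent Y £0, Agent C £0, Agent R £10, Agent Z £0, Agent Q £0.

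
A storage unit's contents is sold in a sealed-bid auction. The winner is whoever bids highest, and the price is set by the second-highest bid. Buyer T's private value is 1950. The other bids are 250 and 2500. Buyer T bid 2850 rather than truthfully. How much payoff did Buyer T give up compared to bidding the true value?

Regret: 550.

The highest competing bid is 2500.
Bidding truthfully at 1950: the top bid is 2500 (a rival), so Buyer T loses. Payoff = 0.
Bidding 2850: Buyer T has the top bid, wins, and pays the second-highest bid 2500. Payoff = 1950 − 2500 = -550.
Regret = truthful payoff − actual payoff = 0 − -550 = 550.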